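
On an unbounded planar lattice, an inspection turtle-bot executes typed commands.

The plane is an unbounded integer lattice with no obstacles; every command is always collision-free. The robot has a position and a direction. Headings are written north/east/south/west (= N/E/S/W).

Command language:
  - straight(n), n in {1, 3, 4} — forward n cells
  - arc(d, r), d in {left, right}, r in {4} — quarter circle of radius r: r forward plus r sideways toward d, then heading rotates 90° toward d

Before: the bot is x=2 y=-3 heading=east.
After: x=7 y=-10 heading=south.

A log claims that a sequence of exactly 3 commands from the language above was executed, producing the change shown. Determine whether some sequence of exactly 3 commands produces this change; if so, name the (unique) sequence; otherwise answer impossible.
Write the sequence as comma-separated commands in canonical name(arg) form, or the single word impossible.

straight(1), arc(right, 4), straight(3)

key: position moved to (7,-10) AND the heading swung to S — translation plus rotation needed
from: x=2 y=-3 heading=east
t=1 straight(1) ⇒ x=3 y=-3 heading=east
t=2 arc(right, 4) ⇒ x=7 y=-7 heading=south
t=3 straight(3) ⇒ x=7 y=-10 heading=south
all 125 alternatives checked — unique.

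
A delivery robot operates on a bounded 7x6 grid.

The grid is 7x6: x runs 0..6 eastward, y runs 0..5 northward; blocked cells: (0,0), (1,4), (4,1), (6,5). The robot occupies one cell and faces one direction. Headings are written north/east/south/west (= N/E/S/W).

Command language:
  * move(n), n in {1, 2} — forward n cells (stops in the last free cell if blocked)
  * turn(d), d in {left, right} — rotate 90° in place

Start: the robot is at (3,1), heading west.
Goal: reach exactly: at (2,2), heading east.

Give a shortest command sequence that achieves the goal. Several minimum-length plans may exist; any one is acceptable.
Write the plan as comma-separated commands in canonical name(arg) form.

begin: at (3,1), heading west
[1] after move(1): at (2,1), heading west
[2] after turn(right): at (2,1), heading north
[3] after move(1): at (2,2), heading north
[4] after turn(right): at (2,2), heading east
nothing shorter than 4 reaches the goal.

move(1), turn(right), move(1), turn(right)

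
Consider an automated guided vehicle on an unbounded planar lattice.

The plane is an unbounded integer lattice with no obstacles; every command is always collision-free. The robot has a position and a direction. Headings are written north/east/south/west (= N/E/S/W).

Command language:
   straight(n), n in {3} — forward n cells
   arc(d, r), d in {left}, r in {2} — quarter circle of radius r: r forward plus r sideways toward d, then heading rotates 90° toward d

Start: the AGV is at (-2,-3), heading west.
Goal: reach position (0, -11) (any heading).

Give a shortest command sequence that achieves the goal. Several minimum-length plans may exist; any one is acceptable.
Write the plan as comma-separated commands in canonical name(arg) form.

arc(left, 2), straight(3), straight(3), arc(left, 2), arc(left, 2)

t0: at (-2,-3), heading west
step 1 (arc(left, 2)): at (-4,-5), heading south
step 2 (straight(3)): at (-4,-8), heading south
step 3 (straight(3)): at (-4,-11), heading south
step 4 (arc(left, 2)): at (-2,-13), heading east
step 5 (arc(left, 2)): at (0,-11), heading north
shorter routes all fall short; 5 is best.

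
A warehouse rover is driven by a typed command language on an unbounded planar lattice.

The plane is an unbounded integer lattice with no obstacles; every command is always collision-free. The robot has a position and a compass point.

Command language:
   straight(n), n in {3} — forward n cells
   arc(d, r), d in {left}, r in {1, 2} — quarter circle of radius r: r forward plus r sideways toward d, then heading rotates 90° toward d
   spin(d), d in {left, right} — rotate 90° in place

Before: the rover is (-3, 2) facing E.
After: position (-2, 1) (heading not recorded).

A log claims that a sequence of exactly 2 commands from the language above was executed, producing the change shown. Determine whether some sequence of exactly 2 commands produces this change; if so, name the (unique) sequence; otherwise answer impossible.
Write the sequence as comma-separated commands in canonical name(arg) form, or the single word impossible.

spin(right), arc(left, 1)

key: order matters: swapping spin(right) and arc(left, 1) lands elsewhere
start: (-3, 2) facing E
1. spin(right) → (-3, 2) facing S
2. arc(left, 1) → (-2, 1) facing E
no other 2-command option fits: unique.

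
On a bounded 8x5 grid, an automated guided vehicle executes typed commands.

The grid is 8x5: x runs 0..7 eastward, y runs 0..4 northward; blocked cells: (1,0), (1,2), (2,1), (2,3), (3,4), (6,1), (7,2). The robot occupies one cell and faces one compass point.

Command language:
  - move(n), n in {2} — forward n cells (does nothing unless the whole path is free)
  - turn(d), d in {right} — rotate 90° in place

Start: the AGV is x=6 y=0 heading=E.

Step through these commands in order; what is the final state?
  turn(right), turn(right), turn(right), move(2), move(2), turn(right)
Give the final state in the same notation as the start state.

start: x=6 y=0 heading=E
1. turn(right) → x=6 y=0 heading=S
2. turn(right) → x=6 y=0 heading=W
3. turn(right) → x=6 y=0 heading=N
4. move(2) → x=6 y=0 heading=N
5. move(2) → x=6 y=0 heading=N
6. turn(right) → x=6 y=0 heading=E

x=6 y=0 heading=E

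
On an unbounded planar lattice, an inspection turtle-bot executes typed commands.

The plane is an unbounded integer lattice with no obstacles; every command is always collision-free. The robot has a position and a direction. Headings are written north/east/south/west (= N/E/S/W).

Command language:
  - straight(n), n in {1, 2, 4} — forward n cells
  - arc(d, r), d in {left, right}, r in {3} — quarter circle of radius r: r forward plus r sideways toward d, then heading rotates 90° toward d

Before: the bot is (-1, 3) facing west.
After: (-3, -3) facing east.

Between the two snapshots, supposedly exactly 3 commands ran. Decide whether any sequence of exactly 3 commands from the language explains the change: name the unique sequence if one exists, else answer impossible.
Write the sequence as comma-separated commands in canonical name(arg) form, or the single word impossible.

straight(2), arc(left, 3), arc(left, 3)

key: running arc(left, 3) before straight(2) would end elsewhere — order is forced
begin: (-1, 3) facing west
[1] after straight(2): (-3, 3) facing west
[2] after arc(left, 3): (-6, 0) facing south
[3] after arc(left, 3): (-3, -3) facing east
uniquely the one of 125 3-step routes that fits.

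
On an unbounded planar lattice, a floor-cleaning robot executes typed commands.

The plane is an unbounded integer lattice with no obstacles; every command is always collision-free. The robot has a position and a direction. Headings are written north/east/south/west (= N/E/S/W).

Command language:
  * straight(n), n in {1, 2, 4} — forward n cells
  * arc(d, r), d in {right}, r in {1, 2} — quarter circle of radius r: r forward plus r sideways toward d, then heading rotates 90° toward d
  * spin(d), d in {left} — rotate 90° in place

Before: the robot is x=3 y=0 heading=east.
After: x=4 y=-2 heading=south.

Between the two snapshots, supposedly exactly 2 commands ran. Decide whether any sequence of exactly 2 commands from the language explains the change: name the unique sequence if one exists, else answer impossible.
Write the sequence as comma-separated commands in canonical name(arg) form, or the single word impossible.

key: cell and facing (now S) both changed — the 2 commands mix motion and turning
t0: x=3 y=0 heading=east
step 1 (arc(right, 1)): x=4 y=-1 heading=south
step 2 (straight(1)): x=4 y=-2 heading=south
all 36 alternatives checked — unique.

arc(right, 1), straight(1)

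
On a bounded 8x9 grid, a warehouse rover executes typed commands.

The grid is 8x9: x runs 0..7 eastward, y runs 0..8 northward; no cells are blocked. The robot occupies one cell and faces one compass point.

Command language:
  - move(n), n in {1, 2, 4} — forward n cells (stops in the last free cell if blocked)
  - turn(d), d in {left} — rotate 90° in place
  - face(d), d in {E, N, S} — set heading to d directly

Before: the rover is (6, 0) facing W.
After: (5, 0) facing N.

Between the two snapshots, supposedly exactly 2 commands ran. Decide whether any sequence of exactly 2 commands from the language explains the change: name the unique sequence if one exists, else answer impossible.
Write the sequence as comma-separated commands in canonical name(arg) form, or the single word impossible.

move(1), face(N)

key: position moved to (5,0) AND the heading swung to N — translation plus rotation needed
t0: (6, 0) facing W
[1] after move(1): (5, 0) facing W
[2] after face(N): (5, 0) facing N
uniquely the one of 49 2-step routes that fits.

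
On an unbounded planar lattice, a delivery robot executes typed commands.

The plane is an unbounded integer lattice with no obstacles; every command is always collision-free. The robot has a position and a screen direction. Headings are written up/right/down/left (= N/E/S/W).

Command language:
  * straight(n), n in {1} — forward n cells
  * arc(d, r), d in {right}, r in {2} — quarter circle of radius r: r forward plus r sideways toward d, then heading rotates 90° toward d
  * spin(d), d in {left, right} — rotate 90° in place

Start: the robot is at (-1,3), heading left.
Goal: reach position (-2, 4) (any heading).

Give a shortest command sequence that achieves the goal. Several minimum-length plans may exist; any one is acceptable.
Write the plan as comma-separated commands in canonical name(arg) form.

begin: at (-1,3), heading left
[1] after straight(1): at (-2,3), heading left
[2] after spin(right): at (-2,3), heading up
[3] after straight(1): at (-2,4), heading up
no 2-step plan works, so 3 is optimal.

straight(1), spin(right), straight(1)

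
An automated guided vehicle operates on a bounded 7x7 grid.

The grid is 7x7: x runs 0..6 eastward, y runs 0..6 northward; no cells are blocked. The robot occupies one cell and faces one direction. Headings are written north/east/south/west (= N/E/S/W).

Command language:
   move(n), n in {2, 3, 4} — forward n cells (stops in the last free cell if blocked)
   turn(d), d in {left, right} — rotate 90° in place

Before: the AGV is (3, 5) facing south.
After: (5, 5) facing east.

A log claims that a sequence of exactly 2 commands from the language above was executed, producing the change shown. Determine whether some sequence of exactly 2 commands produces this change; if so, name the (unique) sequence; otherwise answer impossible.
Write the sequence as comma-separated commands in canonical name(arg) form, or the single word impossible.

turn(left), move(2)

key: cell and facing (now E) both changed — the 2 commands mix motion and turning
from: (3, 5) facing south
step 1 (turn(left)): (3, 5) facing east
step 2 (move(2)): (5, 5) facing east
all 25 alternatives checked — unique.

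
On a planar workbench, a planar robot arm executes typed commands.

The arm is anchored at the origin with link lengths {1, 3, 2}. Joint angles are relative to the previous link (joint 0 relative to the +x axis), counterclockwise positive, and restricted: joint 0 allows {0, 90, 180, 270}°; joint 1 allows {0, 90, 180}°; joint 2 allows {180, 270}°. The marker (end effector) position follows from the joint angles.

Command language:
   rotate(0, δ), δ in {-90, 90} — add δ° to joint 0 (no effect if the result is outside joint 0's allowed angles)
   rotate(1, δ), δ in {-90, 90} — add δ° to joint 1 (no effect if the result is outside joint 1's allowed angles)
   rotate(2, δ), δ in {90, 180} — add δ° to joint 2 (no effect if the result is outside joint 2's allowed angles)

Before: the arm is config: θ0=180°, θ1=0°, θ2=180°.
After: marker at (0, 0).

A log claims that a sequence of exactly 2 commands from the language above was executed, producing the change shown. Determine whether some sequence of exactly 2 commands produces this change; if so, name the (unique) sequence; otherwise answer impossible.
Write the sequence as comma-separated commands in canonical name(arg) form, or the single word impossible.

begin: config: θ0=180°, θ1=0°, θ2=180°
1. rotate(1, 90) → config: θ0=180°, θ1=90°, θ2=180°
2. rotate(1, 90) → config: θ0=180°, θ1=180°, θ2=180°
no rival 2-sequence matches.

rotate(1, 90), rotate(1, 90)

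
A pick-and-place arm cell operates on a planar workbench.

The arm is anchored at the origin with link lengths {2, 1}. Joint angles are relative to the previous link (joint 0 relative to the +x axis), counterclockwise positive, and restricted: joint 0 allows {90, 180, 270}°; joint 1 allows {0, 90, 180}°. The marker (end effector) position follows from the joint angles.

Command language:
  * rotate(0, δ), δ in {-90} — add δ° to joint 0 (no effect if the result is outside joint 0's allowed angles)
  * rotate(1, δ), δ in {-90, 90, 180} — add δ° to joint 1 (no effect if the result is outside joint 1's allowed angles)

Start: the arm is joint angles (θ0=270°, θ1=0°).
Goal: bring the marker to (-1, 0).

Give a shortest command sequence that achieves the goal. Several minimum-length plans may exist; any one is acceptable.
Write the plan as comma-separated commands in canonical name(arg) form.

rotate(1, 180), rotate(0, -90)

t0: joint angles (θ0=270°, θ1=0°)
[1] after rotate(1, 180): joint angles (θ0=270°, θ1=180°)
[2] after rotate(0, -90): joint angles (θ0=180°, θ1=180°)
nothing shorter than 2 reaches the goal.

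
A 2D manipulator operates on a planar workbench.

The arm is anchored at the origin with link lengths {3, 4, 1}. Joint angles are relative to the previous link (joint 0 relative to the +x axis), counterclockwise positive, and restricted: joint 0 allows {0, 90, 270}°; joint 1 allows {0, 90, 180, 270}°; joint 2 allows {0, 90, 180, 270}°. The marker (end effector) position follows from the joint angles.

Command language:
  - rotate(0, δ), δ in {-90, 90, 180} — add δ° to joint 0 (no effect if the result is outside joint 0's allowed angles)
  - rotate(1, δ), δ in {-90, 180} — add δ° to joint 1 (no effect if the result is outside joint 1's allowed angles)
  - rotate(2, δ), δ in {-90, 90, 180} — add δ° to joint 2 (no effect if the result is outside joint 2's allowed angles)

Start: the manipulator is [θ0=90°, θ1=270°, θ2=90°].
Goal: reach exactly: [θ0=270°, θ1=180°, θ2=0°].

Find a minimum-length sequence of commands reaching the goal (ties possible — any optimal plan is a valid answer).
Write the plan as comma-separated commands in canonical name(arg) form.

rotate(0, 180), rotate(1, -90), rotate(2, -90)

from: [θ0=90°, θ1=270°, θ2=90°]
step 1 (rotate(0, 180)): [θ0=270°, θ1=270°, θ2=90°]
step 2 (rotate(1, -90)): [θ0=270°, θ1=180°, θ2=90°]
step 3 (rotate(2, -90)): [θ0=270°, θ1=180°, θ2=0°]
no 2-step plan works, so 3 is optimal.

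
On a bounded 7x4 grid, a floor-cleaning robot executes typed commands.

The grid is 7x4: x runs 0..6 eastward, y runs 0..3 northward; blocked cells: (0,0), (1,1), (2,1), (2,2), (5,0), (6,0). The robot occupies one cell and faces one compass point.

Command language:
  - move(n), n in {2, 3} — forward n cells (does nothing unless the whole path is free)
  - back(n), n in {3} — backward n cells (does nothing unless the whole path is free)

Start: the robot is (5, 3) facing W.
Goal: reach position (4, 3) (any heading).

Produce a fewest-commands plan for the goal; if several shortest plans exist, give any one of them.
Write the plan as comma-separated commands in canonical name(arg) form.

move(2), move(2), back(3)

t0: (5, 3) facing W
[1] after move(2): (3, 3) facing W
[2] after move(2): (1, 3) facing W
[3] after back(3): (4, 3) facing W
nothing shorter than 3 reaches the goal.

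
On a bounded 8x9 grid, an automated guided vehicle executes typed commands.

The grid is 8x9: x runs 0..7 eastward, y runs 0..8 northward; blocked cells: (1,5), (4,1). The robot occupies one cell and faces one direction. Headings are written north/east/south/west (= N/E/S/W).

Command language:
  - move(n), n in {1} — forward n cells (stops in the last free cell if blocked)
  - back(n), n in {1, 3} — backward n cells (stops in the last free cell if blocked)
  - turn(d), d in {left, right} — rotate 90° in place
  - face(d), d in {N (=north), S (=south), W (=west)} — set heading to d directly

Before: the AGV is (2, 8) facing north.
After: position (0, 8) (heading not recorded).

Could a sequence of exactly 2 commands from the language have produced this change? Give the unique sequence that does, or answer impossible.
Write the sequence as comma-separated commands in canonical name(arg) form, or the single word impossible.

key: back(3) runs into the grid edge before its full distance
begin: (2, 8) facing north
[1] after turn(right): (2, 8) facing east
[2] after back(3): (0, 8) facing east
uniquely the one of 64 2-step routes that fits.

turn(right), back(3)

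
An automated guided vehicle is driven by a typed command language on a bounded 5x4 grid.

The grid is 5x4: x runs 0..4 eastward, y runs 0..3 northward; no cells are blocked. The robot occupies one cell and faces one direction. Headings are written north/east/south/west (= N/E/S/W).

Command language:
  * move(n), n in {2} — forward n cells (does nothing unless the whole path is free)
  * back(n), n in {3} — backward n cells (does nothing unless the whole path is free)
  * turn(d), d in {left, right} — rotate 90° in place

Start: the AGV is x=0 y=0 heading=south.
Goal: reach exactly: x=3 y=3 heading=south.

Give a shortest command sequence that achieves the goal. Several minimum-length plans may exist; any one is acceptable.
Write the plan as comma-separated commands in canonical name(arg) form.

begin: x=0 y=0 heading=south
step 1 (turn(right)): x=0 y=0 heading=west
step 2 (back(3)): x=3 y=0 heading=west
step 3 (turn(left)): x=3 y=0 heading=south
step 4 (back(3)): x=3 y=3 heading=south
nothing shorter than 4 reaches the goal.

turn(right), back(3), turn(left), back(3)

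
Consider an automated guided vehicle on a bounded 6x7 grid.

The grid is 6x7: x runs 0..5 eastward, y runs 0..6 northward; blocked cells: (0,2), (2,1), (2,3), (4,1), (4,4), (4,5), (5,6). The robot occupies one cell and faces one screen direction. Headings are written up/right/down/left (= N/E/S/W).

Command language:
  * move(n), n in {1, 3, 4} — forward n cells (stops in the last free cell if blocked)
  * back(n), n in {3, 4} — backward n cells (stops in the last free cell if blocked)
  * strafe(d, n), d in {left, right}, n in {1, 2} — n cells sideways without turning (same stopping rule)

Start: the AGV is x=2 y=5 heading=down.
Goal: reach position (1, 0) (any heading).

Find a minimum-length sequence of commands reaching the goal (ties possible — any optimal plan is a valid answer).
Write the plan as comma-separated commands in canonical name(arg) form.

begin: x=2 y=5 heading=down
[1] after move(1): x=2 y=4 heading=down
[2] after strafe(right, 1): x=1 y=4 heading=down
[3] after move(4): x=1 y=0 heading=down
nothing shorter than 3 reaches the goal.

move(1), strafe(right, 1), move(4)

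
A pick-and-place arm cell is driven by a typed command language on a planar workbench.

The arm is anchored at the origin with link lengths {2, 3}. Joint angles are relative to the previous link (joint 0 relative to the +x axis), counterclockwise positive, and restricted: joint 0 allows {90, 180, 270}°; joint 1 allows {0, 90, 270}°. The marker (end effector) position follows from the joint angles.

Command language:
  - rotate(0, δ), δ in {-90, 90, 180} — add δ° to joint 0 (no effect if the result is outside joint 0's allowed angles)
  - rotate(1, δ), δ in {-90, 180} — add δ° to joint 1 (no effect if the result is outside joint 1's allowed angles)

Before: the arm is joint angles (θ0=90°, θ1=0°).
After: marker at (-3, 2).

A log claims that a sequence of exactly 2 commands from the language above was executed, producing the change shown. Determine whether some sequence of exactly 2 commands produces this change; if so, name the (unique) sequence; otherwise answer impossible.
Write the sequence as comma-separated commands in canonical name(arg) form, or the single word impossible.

rotate(1, -90), rotate(1, 180)

key: running rotate(1, 180) before rotate(1, -90) would end elsewhere — order is forced
initial: joint angles (θ0=90°, θ1=0°)
t=1 rotate(1, -90) ⇒ joint angles (θ0=90°, θ1=270°)
t=2 rotate(1, 180) ⇒ joint angles (θ0=90°, θ1=90°)
no rival 2-sequence matches.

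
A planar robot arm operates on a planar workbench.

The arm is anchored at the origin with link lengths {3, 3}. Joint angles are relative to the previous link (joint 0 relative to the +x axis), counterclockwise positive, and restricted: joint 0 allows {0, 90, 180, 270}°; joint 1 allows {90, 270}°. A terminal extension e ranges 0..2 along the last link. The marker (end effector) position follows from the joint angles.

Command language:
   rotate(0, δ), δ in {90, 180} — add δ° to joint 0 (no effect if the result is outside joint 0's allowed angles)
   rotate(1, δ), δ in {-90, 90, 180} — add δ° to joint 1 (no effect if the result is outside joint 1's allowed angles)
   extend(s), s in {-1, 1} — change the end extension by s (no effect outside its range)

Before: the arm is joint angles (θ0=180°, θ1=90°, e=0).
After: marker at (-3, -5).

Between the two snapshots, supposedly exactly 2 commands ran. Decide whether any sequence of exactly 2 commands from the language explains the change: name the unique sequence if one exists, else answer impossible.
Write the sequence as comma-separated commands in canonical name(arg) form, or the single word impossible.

start: joint angles (θ0=180°, θ1=90°, e=0)
step 1 (extend(1)): joint angles (θ0=180°, θ1=90°, e=1)
step 2 (extend(1)): joint angles (θ0=180°, θ1=90°, e=2)
no rival 2-sequence matches.

extend(1), extend(1)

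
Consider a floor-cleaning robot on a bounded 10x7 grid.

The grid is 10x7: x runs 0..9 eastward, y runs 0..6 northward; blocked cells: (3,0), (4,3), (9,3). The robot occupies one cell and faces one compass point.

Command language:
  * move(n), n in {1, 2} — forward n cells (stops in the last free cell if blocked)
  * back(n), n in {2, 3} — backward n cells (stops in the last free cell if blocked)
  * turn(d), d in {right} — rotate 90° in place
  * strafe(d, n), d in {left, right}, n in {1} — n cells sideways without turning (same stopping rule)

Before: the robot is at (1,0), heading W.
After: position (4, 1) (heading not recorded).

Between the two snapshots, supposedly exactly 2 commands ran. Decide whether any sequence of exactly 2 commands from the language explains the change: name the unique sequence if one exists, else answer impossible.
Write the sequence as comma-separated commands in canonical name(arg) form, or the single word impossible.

strafe(right, 1), back(3)

key: order matters: swapping strafe(right, 1) and back(3) lands elsewhere
begin: at (1,0), heading W
step 1 (strafe(right, 1)): at (1,1), heading W
step 2 (back(3)): at (4,1), heading W
no other 2-command option fits: unique.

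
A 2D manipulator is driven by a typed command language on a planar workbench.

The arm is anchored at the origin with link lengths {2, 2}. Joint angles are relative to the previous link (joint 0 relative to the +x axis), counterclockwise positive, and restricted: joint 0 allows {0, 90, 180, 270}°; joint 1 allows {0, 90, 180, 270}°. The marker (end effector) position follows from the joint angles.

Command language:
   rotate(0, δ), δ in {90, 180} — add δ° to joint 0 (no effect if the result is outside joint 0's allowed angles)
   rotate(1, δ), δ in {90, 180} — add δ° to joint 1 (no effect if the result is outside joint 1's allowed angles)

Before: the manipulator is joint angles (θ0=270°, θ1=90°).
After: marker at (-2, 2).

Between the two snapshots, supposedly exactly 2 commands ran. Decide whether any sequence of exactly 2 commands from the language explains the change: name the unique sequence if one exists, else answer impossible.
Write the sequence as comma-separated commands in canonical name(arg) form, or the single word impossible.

t0: joint angles (θ0=270°, θ1=90°)
[1] after rotate(0, 90): joint angles (θ0=0°, θ1=90°)
[2] after rotate(0, 90): joint angles (θ0=90°, θ1=90°)
no other 2-command option fits: unique.

rotate(0, 90), rotate(0, 90)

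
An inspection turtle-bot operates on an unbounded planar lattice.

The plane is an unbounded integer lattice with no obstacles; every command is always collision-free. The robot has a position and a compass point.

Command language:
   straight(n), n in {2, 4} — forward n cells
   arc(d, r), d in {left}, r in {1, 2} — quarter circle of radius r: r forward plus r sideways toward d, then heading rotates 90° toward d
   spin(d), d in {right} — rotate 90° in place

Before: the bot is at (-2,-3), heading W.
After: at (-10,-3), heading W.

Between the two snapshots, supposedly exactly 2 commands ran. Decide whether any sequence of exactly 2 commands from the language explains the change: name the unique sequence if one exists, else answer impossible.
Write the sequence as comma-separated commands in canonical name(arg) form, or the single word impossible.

straight(4), straight(4)

key: still facing W at the end — nothing in the sequence rotates
from: at (-2,-3), heading W
step 1 (straight(4)): at (-6,-3), heading W
step 2 (straight(4)): at (-10,-3), heading W
all 25 alternatives checked — unique.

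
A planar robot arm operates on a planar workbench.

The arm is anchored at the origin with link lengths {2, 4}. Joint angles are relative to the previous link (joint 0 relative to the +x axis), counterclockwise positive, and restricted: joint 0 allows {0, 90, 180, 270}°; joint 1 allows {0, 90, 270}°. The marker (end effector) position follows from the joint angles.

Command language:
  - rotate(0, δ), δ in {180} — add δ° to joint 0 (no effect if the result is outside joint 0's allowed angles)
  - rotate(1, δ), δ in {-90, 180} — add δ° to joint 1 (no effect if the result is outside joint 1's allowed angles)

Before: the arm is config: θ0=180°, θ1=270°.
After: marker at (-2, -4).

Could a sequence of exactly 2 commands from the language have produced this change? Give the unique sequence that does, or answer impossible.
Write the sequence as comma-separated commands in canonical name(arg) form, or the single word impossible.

key: order matters: swapping rotate(1, -90) and rotate(1, 180) lands elsewhere
initial: config: θ0=180°, θ1=270°
[1] after rotate(1, -90): config: θ0=180°, θ1=270°
[2] after rotate(1, 180): config: θ0=180°, θ1=90°
no rival 2-sequence matches.

rotate(1, -90), rotate(1, 180)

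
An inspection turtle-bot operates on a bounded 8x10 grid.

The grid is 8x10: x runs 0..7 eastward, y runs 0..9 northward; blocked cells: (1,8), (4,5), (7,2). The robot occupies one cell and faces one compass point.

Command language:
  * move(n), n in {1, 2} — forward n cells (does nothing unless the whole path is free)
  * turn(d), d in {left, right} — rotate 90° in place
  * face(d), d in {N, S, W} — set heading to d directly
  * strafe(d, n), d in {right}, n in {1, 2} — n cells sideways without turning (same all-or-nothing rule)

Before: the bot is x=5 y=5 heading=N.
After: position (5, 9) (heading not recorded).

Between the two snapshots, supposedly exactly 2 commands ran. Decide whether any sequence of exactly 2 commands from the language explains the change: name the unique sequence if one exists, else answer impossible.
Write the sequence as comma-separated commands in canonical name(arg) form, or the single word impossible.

t0: x=5 y=5 heading=N
1. move(2) → x=5 y=7 heading=N
2. move(2) → x=5 y=9 heading=N
no other 2-command option fits: unique.

move(2), move(2)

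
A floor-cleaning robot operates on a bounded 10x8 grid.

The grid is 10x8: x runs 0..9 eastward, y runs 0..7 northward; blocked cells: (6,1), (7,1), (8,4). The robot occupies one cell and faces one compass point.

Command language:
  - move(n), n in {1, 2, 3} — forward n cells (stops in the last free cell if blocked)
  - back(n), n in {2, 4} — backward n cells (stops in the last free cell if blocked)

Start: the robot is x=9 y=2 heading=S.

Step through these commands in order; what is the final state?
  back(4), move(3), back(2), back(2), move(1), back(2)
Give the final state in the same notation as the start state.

x=9 y=7 heading=S

start: x=9 y=2 heading=S
step 1 (back(4)): x=9 y=6 heading=S
step 2 (move(3)): x=9 y=3 heading=S
step 3 (back(2)): x=9 y=5 heading=S
step 4 (back(2)): x=9 y=7 heading=S
step 5 (move(1)): x=9 y=6 heading=S
step 6 (back(2)): x=9 y=7 heading=S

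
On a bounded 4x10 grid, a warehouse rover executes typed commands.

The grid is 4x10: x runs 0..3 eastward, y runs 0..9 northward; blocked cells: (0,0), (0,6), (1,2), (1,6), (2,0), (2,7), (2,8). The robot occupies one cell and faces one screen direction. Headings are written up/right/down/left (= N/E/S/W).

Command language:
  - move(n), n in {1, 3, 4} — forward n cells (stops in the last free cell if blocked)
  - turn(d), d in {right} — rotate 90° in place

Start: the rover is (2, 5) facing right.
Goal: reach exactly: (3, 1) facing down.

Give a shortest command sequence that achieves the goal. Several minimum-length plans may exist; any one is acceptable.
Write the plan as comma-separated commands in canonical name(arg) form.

start: (2, 5) facing right
[1] after move(3): (3, 5) facing right
[2] after turn(right): (3, 5) facing down
[3] after move(4): (3, 1) facing down
no 2-step plan works, so 3 is optimal.

move(3), turn(right), move(4)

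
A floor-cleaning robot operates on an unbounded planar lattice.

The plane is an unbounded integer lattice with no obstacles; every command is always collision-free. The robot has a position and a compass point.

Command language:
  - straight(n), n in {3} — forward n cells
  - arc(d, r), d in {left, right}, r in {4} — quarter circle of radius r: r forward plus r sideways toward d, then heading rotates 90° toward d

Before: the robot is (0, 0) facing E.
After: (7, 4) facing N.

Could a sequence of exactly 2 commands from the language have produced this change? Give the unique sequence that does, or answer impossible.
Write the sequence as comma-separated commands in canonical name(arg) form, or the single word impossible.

key: cell and facing (now N) both changed — the 2 commands mix motion and turning
from: (0, 0) facing E
step 1 (straight(3)): (3, 0) facing E
step 2 (arc(left, 4)): (7, 4) facing N
no other 2-command option fits: unique.

straight(3), arc(left, 4)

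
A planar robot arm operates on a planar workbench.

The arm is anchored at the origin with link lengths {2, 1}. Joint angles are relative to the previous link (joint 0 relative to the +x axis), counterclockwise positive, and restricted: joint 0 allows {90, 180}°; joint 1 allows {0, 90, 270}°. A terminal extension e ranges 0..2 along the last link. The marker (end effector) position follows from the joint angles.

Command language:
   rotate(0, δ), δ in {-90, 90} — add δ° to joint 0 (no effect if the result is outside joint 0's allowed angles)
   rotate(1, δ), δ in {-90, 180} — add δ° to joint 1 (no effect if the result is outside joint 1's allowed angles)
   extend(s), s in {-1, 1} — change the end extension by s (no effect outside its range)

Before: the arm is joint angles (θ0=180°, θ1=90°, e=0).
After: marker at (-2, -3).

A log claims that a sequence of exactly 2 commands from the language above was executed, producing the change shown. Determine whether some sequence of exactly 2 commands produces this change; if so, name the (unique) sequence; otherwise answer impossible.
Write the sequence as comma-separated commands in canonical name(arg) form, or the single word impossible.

from: joint angles (θ0=180°, θ1=90°, e=0)
step 1 (extend(1)): joint angles (θ0=180°, θ1=90°, e=1)
step 2 (extend(1)): joint angles (θ0=180°, θ1=90°, e=2)
all 36 alternatives checked — unique.

extend(1), extend(1)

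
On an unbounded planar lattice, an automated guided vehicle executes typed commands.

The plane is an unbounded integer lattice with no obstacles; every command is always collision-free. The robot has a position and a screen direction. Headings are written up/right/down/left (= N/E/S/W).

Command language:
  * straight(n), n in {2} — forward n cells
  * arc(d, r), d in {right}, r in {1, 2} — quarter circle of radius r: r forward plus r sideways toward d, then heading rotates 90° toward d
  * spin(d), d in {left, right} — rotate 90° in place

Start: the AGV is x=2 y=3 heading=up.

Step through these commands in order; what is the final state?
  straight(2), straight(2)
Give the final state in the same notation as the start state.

t0: x=2 y=3 heading=up
step 1 (straight(2)): x=2 y=5 heading=up
step 2 (straight(2)): x=2 y=7 heading=up

x=2 y=7 heading=up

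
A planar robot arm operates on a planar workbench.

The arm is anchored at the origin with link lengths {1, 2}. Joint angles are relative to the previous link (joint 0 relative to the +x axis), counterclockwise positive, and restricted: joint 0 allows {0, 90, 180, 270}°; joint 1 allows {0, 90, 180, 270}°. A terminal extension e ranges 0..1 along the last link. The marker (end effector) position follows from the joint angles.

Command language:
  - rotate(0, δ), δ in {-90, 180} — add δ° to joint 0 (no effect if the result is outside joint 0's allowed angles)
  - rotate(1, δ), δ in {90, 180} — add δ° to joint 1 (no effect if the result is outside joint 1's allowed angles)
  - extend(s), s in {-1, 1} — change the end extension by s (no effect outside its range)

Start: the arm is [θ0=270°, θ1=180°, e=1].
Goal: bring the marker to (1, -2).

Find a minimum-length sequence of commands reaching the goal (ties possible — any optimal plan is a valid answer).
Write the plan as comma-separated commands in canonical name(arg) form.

rotate(0, 180), rotate(1, 90), rotate(0, -90), extend(-1)

start: [θ0=270°, θ1=180°, e=1]
[1] after rotate(0, 180): [θ0=90°, θ1=180°, e=1]
[2] after rotate(1, 90): [θ0=90°, θ1=270°, e=1]
[3] after rotate(0, -90): [θ0=0°, θ1=270°, e=1]
[4] after extend(-1): [θ0=0°, θ1=270°, e=0]
shorter routes all fall short; 4 is best.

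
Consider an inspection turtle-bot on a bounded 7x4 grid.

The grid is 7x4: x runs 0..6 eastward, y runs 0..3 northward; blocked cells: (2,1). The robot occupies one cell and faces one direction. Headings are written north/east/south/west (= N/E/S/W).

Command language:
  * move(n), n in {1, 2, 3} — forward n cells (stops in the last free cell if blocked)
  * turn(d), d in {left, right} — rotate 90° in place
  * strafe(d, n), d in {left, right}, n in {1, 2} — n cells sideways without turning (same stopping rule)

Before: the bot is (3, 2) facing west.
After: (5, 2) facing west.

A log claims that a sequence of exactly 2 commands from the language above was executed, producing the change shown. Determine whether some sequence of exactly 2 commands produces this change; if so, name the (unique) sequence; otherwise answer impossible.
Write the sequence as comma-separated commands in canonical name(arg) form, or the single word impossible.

impossible

every 2-command combo misses the target.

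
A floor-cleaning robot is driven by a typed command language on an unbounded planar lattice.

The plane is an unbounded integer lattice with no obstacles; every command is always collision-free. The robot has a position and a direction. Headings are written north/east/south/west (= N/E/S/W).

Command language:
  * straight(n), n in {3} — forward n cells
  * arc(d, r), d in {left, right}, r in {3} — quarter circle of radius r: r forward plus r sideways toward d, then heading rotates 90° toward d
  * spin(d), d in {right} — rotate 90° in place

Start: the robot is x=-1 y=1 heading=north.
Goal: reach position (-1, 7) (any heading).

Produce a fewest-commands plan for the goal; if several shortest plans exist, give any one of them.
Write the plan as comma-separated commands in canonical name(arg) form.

straight(3), straight(3)

initial: x=-1 y=1 heading=north
1. straight(3) → x=-1 y=4 heading=north
2. straight(3) → x=-1 y=7 heading=north
shorter routes all fall short; 2 is best.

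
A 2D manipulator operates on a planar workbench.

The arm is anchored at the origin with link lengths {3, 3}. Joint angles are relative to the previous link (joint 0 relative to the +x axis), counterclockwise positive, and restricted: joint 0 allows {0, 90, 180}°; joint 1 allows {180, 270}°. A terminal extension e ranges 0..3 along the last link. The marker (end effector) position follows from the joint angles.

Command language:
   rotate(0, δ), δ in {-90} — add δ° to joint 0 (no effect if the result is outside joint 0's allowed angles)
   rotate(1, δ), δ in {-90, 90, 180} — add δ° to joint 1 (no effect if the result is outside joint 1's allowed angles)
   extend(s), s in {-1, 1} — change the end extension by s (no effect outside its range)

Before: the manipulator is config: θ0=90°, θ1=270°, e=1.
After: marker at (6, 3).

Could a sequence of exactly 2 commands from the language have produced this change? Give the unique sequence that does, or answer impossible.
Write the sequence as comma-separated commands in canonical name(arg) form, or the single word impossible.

from: config: θ0=90°, θ1=270°, e=1
t=1 extend(1) ⇒ config: θ0=90°, θ1=270°, e=2
t=2 extend(1) ⇒ config: θ0=90°, θ1=270°, e=3
uniquely the one of 36 2-step routes that fits.

extend(1), extend(1)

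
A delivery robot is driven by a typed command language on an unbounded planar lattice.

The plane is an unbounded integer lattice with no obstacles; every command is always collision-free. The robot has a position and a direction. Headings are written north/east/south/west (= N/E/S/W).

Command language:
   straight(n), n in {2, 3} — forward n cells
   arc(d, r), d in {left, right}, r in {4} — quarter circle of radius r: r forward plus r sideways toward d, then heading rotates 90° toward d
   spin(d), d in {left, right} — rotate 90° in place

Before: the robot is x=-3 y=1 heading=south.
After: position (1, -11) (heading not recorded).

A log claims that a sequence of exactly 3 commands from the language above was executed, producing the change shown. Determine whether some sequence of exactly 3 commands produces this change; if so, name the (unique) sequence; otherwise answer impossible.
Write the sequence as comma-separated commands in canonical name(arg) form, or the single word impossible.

arc(left, 4), arc(right, 4), arc(right, 4)

key: order matters: swapping arc(left, 4) and arc(right, 4) lands elsewhere
begin: x=-3 y=1 heading=south
t=1 arc(left, 4) ⇒ x=1 y=-3 heading=east
t=2 arc(right, 4) ⇒ x=5 y=-7 heading=south
t=3 arc(right, 4) ⇒ x=1 y=-11 heading=west
all 216 alternatives checked — unique.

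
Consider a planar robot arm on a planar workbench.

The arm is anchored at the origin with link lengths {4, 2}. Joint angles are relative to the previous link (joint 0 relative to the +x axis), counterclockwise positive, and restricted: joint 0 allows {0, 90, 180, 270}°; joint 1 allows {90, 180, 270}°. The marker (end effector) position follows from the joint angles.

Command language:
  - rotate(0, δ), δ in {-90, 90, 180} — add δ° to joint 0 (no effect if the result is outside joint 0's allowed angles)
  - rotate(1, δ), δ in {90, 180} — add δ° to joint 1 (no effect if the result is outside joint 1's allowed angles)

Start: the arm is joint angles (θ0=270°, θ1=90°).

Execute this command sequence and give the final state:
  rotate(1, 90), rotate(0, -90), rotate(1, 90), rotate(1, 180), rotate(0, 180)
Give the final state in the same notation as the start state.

joint angles (θ0=0°, θ1=90°)

t0: joint angles (θ0=270°, θ1=90°)
[1] after rotate(1, 90): joint angles (θ0=270°, θ1=180°)
[2] after rotate(0, -90): joint angles (θ0=180°, θ1=180°)
[3] after rotate(1, 90): joint angles (θ0=180°, θ1=270°)
[4] after rotate(1, 180): joint angles (θ0=180°, θ1=90°)
[5] after rotate(0, 180): joint angles (θ0=0°, θ1=90°)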